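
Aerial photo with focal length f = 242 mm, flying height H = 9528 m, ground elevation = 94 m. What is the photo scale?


scale = f / (H - h) = 242 mm / 9434 m = 242 / 9434000 = 1:38983

1:38983


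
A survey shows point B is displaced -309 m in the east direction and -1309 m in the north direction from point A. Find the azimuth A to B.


az = atan2(-309, -1309) = -166.7 deg
adjusted to 0-360: 193.3 degrees

193.3 degrees


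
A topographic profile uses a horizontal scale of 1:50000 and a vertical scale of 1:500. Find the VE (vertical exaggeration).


VE = horizontal_scale / vertical_scale = 50000 / 500 = 100.0

100.0x


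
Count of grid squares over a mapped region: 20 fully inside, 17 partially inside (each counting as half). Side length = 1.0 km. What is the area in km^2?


effective squares = 20 + 17 * 0.5 = 28.5
area = 28.5 * 1.0 = 28.5 km^2

28.5 km^2


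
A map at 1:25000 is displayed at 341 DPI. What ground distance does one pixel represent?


pixel_cm = 2.54 / 341 ≈ 0.007449 cm
ground = pixel_cm * 25000 / 100 = 2.54 * 25000 / (341 * 100) = 63500 / 34100 ≈ 1.86 m

1.86 m


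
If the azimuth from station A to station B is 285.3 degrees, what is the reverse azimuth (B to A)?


back azimuth = (285.3 + 180) mod 360 = 105.3 degrees

105.3 degrees


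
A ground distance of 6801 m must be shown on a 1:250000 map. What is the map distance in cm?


map_cm = 6801 * 100 / 250000 = 2.7204 cm ≈ 2.72 cm

2.72 cm


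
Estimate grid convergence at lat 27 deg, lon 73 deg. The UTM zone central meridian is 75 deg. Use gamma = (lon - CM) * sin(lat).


gamma = (73 - 75) * sin(27) = -2 * 0.45399 = -0.908 degrees

-0.908 degrees


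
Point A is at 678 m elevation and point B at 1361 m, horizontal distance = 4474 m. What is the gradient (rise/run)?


gradient = (1361 - 678) / 4474 = 683 / 4474 = 0.1527

0.1527


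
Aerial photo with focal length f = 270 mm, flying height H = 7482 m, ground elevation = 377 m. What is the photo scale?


scale = f / (H - h) = 270 mm / 7105 m = 270 / 7105000 = 1:26315

1:26315


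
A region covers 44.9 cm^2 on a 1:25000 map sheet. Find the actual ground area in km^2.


ground_area = 44.9 * (25000/100)^2 = 2806250.0 m^2 = 2.80625 km^2 ≈ 2.806 km^2

2.806 km^2


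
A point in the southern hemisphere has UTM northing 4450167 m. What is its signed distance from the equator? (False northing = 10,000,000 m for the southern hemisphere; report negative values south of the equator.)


For southern: actual = 4450167 - 10000000 = -5549833 m

-5549833 m


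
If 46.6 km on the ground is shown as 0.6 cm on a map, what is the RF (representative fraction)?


ground = 46.6 km = 4660000 cm; RF denominator = ground / map = 4660000 / 0.6 ≈ 7766667; RF = 1:7766667

1:7766667


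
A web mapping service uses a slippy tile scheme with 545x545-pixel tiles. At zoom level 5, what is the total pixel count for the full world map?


tiles per axis = 2^5 = 32
total tiles = 32^2 = 1024
pixels per axis = 32 * 545 = 17440
total pixels = 17440^2 = 304153600

304153600 pixels


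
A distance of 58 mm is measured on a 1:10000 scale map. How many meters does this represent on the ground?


ground = 58 mm * 10000 / 1000 = 580.0 m

580.0 m


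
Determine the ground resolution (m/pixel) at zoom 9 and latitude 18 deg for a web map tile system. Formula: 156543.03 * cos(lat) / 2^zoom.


res = 156543.03 * cos(18) / 2^9 = 156543.03 * 0.95105652 / 512 = 290.78 m/pixel

290.78 m/pixel


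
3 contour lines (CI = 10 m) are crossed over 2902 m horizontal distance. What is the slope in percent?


elevation change = 3 * 10 = 30 m
slope = 30 / 2902 * 100 = 1.0%

1.0%


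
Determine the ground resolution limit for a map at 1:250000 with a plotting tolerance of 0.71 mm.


ground = 0.71 mm * 250000 / 1000 = 177.5 m

177.5 m


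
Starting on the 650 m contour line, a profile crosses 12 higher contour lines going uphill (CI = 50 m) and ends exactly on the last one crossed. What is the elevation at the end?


elevation = 650 + 12 * 50 = 1250 m

1250 m


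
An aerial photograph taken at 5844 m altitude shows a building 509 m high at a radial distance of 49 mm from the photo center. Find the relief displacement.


d = h * r / H = 509 * 49 / 5844 = 4.27 mm

4.27 mm


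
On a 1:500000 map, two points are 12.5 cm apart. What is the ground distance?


ground = 12.5 cm * 500000 / 100 = 62500.0 m = 62.5 km

62.5 km


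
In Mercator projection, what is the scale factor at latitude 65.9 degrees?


SF = 1 / cos(65.9) = 1 / 0.40833 = 2.449

2.449


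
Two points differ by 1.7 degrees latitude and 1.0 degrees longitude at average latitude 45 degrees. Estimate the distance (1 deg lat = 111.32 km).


dlat_km = 1.7 * 111.32 = 189.244
dlon_km = 1.0 * 111.32 * cos(45) ≈ 78.715
dist = sqrt(189.244^2 + 78.715^2) ≈ 205.0 km

205.0 km


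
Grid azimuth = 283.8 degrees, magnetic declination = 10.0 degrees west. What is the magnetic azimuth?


magnetic azimuth = grid azimuth - declination (east +ve)
mag_az = 283.8 - -10.0 = 293.8 degrees

293.8 degrees


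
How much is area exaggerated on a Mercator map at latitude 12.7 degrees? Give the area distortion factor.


area_distortion = 1/cos^2(12.7) = 1.051

1.051


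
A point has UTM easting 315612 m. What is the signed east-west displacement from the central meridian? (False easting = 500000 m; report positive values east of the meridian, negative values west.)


displacement = 315612 - 500000 = -184388 m

-184388 m


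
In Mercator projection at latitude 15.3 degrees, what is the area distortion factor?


area_distortion = 1/cos^2(15.3) = 1.075

1.075


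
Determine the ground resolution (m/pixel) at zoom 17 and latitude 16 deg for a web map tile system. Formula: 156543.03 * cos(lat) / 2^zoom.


res = 156543.03 * cos(16) / 2^17 = 156543.03 * 0.9612617 / 131072 = 1.15 m/pixel

1.15 m/pixel


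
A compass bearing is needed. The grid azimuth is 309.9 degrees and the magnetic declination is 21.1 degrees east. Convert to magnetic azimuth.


magnetic azimuth = grid azimuth - declination (east +ve)
mag_az = 309.9 - 21.1 = 288.8 degrees

288.8 degrees


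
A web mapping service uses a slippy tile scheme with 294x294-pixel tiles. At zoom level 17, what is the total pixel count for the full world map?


tiles per axis = 2^17 = 131072
total tiles = 131072^2 = 17179869184
pixels per axis = 131072 * 294 = 38535168
total pixels = 38535168^2 = 1484959172788224

1484959172788224 pixels


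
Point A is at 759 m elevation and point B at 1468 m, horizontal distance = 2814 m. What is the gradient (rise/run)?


gradient = (1468 - 759) / 2814 = 709 / 2814 = 0.252

0.252


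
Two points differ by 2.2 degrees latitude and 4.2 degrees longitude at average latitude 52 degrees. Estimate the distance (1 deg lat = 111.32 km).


dlat_km = 2.2 * 111.32 = 244.904
dlon_km = 4.2 * 111.32 * cos(52) ≈ 287.849
dist = sqrt(244.904^2 + 287.849^2) ≈ 377.9 km

377.9 km


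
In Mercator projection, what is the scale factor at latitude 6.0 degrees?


SF = 1 / cos(6.0) = 1 / 0.994522 = 1.006

1.006


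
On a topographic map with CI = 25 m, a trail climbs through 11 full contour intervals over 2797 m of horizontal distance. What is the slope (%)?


elevation change = 11 * 25 = 275 m
slope = 275 / 2797 * 100 = 9.8%

9.8%


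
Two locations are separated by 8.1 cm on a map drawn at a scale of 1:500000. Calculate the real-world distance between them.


ground = 8.1 cm * 500000 / 100 = 40500.0 m = 40.5 km

40.5 km


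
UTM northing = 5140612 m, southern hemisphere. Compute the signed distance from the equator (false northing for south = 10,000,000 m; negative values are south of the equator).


For southern: actual = 5140612 - 10000000 = -4859388 m

-4859388 m


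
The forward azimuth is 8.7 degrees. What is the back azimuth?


back azimuth = (8.7 + 180) mod 360 = 188.7 degrees

188.7 degrees


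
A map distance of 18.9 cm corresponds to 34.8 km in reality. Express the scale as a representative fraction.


ground = 34.8 km = 3480000 cm; RF denominator = ground / map = 3480000 / 18.9 ≈ 184127; RF = 1:184127

1:184127


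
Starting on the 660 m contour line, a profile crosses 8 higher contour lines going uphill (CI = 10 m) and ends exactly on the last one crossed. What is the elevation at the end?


elevation = 660 + 8 * 10 = 740 m

740 m


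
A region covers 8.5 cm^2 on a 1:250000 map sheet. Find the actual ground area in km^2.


ground_area = 8.5 * (250000/100)^2 = 53125000.0 m^2 = 53.125 km^2

53.125 km^2


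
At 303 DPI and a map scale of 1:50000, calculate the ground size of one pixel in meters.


pixel_cm = 2.54 / 303 ≈ 0.008383 cm
ground = pixel_cm * 50000 / 100 = 2.54 * 50000 / (303 * 100) = 127000 / 30300 ≈ 4.19 m

4.19 m


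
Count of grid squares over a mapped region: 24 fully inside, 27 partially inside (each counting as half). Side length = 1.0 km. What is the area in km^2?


effective squares = 24 + 27 * 0.5 = 37.5
area = 37.5 * 1.0 = 37.5 km^2

37.5 km^2


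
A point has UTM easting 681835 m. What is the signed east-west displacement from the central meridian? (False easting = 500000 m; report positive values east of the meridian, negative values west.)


displacement = 681835 - 500000 = 181835 m

181835 m


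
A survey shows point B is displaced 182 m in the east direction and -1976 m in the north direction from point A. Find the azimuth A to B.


az = atan2(182, -1976) = 174.7 deg
adjusted to 0-360: 174.7 degrees

174.7 degrees


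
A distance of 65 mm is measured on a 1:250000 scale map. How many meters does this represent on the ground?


ground = 65 mm * 250000 / 1000 = 16250.0 m

16250.0 m


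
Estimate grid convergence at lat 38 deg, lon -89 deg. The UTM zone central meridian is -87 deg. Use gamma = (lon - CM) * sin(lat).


gamma = (-89 - -87) * sin(38) = -2 * 0.615661 = -1.231 degrees

-1.231 degrees


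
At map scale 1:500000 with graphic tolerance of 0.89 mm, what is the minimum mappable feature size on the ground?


ground = 0.89 mm * 500000 / 1000 = 445.0 m

445.0 m


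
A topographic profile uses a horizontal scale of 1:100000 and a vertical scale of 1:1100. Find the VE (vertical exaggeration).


VE = horizontal_scale / vertical_scale = 100000 / 1100 ≈ 90.9

90.9x


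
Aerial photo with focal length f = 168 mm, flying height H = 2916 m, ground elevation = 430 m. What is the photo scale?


scale = f / (H - h) = 168 mm / 2486 m = 168 / 2486000 = 1:14798

1:14798


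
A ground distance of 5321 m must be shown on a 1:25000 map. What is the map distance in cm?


map_cm = 5321 * 100 / 25000 = 21.284 cm ≈ 21.28 cm

21.28 cm


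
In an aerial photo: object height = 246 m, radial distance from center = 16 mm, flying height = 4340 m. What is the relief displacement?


d = h * r / H = 246 * 16 / 4340 = 0.91 mm

0.91 mm


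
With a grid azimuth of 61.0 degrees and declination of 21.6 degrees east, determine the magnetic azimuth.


magnetic azimuth = grid azimuth - declination (east +ve)
mag_az = 61.0 - 21.6 = 39.4 degrees

39.4 degrees


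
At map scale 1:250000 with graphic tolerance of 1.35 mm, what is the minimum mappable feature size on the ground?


ground = 1.35 mm * 250000 / 1000 = 337.5 m

337.5 m


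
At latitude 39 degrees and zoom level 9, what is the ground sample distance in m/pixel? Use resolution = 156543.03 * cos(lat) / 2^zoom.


res = 156543.03 * cos(39) / 2^9 = 156543.03 * 0.77714596 / 512 = 237.61 m/pixel

237.61 m/pixel


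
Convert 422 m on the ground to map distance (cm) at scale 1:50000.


map_cm = 422 * 100 / 50000 = 0.844 cm ≈ 0.84 cm

0.84 cm


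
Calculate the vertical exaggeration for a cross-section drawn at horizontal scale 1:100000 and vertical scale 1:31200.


VE = horizontal_scale / vertical_scale = 100000 / 31200 ≈ 3.2

3.2x


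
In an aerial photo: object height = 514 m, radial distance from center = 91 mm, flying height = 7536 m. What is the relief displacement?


d = h * r / H = 514 * 91 / 7536 = 6.21 mm

6.21 mm


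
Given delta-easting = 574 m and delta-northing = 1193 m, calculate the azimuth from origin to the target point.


az = atan2(574, 1193) = 25.7 deg
adjusted to 0-360: 25.7 degrees

25.7 degrees


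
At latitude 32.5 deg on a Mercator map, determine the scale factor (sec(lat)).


SF = 1 / cos(32.5) = 1 / 0.843391 = 1.186

1.186


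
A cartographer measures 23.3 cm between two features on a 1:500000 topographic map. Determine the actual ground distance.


ground = 23.3 cm * 500000 / 100 = 116500.0 m = 116.5 km

116.5 km


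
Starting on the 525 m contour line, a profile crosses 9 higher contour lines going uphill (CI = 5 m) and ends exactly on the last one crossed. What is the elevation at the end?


elevation = 525 + 9 * 5 = 570 m

570 m


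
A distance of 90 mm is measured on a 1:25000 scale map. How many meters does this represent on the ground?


ground = 90 mm * 25000 / 1000 = 2250.0 m

2250.0 m


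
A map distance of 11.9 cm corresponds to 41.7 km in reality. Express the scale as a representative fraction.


ground = 41.7 km = 4170000 cm; RF denominator = ground / map = 4170000 / 11.9 ≈ 350420; RF = 1:350420

1:350420


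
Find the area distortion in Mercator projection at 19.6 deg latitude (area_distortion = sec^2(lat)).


area_distortion = 1/cos^2(19.6) = 1.127

1.127


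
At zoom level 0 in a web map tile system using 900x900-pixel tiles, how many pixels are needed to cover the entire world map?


tiles per axis = 2^0 = 1
total tiles = 1^2 = 1
pixels per axis = 1 * 900 = 900
total pixels = 900^2 = 810000

810000 pixels


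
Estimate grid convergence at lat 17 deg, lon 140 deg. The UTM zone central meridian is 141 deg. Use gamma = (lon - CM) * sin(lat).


gamma = (140 - 141) * sin(17) = -1 * 0.292372 = -0.292 degrees

-0.292 degrees


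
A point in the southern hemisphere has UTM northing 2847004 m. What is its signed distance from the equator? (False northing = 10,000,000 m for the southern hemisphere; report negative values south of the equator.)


For southern: actual = 2847004 - 10000000 = -7152996 m

-7152996 m


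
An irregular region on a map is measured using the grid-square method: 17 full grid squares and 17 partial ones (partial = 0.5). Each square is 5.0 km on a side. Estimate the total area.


effective squares = 17 + 17 * 0.5 = 25.5
area = 25.5 * 25.0 = 637.5 km^2

637.5 km^2


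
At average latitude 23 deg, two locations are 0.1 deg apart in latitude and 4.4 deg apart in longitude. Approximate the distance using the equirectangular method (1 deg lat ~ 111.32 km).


dlat_km = 0.1 * 111.32 = 11.132
dlon_km = 4.4 * 111.32 * cos(23) ≈ 450.871
dist = sqrt(11.132^2 + 450.871^2) ≈ 451.0 km

451.0 km


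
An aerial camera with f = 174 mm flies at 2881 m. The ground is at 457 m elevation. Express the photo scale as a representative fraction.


scale = f / (H - h) = 174 mm / 2424 m = 174 / 2424000 = 1:13931

1:13931


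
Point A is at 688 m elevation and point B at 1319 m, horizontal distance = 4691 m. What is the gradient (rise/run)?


gradient = (1319 - 688) / 4691 = 631 / 4691 = 0.1345

0.1345


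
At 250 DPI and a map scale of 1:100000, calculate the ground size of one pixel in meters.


pixel_cm = 2.54 / 250 = 0.01016 cm
ground = pixel_cm * 100000 / 100 = 2.54 * 100000 / (250 * 100) = 254000 / 25000 = 10.16 m

10.16 m


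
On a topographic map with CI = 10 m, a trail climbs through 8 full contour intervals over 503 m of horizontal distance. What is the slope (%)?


elevation change = 8 * 10 = 80 m
slope = 80 / 503 * 100 = 15.9%

15.9%


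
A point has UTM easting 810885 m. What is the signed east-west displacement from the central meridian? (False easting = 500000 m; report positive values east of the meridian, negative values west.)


displacement = 810885 - 500000 = 310885 m

310885 m


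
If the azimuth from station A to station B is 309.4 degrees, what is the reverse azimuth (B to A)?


back azimuth = (309.4 + 180) mod 360 = 129.4 degrees

129.4 degrees


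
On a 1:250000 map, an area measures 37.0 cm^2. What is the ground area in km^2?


ground_area = 37.0 * (250000/100)^2 = 231250000.0 m^2 = 231.25 km^2

231.25 km^2


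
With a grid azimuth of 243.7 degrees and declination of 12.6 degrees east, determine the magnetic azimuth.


magnetic azimuth = grid azimuth - declination (east +ve)
mag_az = 243.7 - 12.6 = 231.1 degrees

231.1 degrees


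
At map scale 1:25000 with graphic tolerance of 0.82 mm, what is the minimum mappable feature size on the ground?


ground = 0.82 mm * 25000 / 1000 = 20.5 m

20.5 m


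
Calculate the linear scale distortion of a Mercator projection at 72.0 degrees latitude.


SF = 1 / cos(72.0) = 1 / 0.309017 = 3.236

3.236


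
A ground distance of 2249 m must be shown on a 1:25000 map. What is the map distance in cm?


map_cm = 2249 * 100 / 25000 = 8.996 cm ≈ 9.0 cm

9.0 cm


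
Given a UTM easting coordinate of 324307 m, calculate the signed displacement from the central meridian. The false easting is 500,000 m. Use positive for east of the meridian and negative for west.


displacement = 324307 - 500000 = -175693 m

-175693 m


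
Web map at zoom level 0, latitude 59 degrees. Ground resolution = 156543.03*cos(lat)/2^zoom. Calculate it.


res = 156543.03 * cos(59) / 2^0 = 156543.03 * 0.51503807 / 1 = 80625.62 m/pixel

80625.62 m/pixel


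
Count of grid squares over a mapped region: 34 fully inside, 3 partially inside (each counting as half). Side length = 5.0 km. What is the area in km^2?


effective squares = 34 + 3 * 0.5 = 35.5
area = 35.5 * 25.0 = 887.5 km^2

887.5 km^2


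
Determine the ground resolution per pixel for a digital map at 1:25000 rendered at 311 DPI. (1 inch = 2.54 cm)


pixel_cm = 2.54 / 311 ≈ 0.008167 cm
ground = pixel_cm * 25000 / 100 = 2.54 * 25000 / (311 * 100) = 63500 / 31100 ≈ 2.04 m

2.04 m


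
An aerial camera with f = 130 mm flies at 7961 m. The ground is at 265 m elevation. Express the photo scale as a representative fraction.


scale = f / (H - h) = 130 mm / 7696 m = 130 / 7696000 = 1:59200

1:59200


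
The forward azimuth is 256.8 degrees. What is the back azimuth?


back azimuth = (256.8 + 180) mod 360 = 76.8 degrees

76.8 degrees


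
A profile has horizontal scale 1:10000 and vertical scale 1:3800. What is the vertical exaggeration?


VE = horizontal_scale / vertical_scale = 10000 / 3800 ≈ 2.6

2.6x


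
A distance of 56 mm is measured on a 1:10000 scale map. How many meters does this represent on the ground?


ground = 56 mm * 10000 / 1000 = 560.0 m

560.0 m


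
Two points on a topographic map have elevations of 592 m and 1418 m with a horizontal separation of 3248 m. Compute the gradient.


gradient = (1418 - 592) / 3248 = 826 / 3248 = 0.2543

0.2543


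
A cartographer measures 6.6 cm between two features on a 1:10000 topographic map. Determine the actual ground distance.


ground = 6.6 cm * 10000 / 100 = 660.0 m

660.0 m


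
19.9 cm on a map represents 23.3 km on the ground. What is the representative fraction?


ground = 23.3 km = 2330000 cm; RF denominator = ground / map = 2330000 / 19.9 ≈ 117085; RF = 1:117085

1:117085


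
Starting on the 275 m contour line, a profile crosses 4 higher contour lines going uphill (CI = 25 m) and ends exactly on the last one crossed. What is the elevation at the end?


elevation = 275 + 4 * 25 = 375 m

375 m


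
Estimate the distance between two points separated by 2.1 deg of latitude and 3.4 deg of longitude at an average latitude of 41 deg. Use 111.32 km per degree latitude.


dlat_km = 2.1 * 111.32 = 233.772
dlon_km = 3.4 * 111.32 * cos(41) ≈ 285.649
dist = sqrt(233.772^2 + 285.649^2) ≈ 369.1 km

369.1 km


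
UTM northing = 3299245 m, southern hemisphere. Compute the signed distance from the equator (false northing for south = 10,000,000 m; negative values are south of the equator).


For southern: actual = 3299245 - 10000000 = -6700755 m

-6700755 m


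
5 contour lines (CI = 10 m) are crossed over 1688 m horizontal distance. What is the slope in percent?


elevation change = 5 * 10 = 50 m
slope = 50 / 1688 * 100 = 3.0%

3.0%


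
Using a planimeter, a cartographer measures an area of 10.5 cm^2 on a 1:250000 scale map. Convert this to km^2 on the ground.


ground_area = 10.5 * (250000/100)^2 = 65625000.0 m^2 = 65.625 km^2

65.625 km^2


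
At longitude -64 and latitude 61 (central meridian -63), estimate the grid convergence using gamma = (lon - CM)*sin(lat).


gamma = (-64 - -63) * sin(61) = -1 * 0.87462 = -0.875 degrees

-0.875 degrees


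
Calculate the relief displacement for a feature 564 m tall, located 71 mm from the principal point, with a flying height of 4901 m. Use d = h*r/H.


d = h * r / H = 564 * 71 / 4901 = 8.17 mm

8.17 mm


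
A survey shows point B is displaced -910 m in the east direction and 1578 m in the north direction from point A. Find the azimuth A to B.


az = atan2(-910, 1578) = -30.0 deg
adjusted to 0-360: 330.0 degrees

330.0 degrees


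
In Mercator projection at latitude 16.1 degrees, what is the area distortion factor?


area_distortion = 1/cos^2(16.1) = 1.083

1.083


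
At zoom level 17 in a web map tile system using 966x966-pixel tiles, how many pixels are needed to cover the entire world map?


tiles per axis = 2^17 = 131072
total tiles = 131072^2 = 17179869184
pixels per axis = 131072 * 966 = 126615552
total pixels = 126615552^2 = 16031498008264704

16031498008264704 pixels


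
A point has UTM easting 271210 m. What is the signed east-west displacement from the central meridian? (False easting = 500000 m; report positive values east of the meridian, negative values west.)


displacement = 271210 - 500000 = -228790 m

-228790 m


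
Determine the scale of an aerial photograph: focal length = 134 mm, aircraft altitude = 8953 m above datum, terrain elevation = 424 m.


scale = f / (H - h) = 134 mm / 8529 m = 134 / 8529000 = 1:63649

1:63649


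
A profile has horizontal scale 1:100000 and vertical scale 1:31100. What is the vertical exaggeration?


VE = horizontal_scale / vertical_scale = 100000 / 31100 ≈ 3.2

3.2x


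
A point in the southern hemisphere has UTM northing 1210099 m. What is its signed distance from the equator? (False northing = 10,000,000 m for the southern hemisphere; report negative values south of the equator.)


For southern: actual = 1210099 - 10000000 = -8789901 m

-8789901 m


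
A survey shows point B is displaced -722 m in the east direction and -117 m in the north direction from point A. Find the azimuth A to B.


az = atan2(-722, -117) = -99.2 deg
adjusted to 0-360: 260.8 degrees

260.8 degrees


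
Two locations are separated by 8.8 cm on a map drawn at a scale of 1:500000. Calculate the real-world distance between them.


ground = 8.8 cm * 500000 / 100 = 44000.0 m = 44.0 km

44.0 km


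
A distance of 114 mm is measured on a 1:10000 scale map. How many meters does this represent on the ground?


ground = 114 mm * 10000 / 1000 = 1140.0 m

1140.0 m


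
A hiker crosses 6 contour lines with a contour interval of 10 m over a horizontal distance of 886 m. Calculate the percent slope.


elevation change = 6 * 10 = 60 m
slope = 60 / 886 * 100 = 6.8%

6.8%


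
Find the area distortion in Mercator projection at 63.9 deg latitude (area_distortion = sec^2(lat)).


area_distortion = 1/cos^2(63.9) = 5.167

5.167


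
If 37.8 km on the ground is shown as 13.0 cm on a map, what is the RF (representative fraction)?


ground = 37.8 km = 3780000 cm; RF denominator = ground / map = 3780000 / 13.0 ≈ 290769; RF = 1:290769

1:290769


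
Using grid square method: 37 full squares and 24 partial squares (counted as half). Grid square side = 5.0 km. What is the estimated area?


effective squares = 37 + 24 * 0.5 = 49.0
area = 49.0 * 25.0 = 1225.0 km^2

1225.0 km^2


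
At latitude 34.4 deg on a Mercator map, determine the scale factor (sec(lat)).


SF = 1 / cos(34.4) = 1 / 0.825113 = 1.212

1.212


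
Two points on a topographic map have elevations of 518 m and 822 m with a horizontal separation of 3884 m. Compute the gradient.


gradient = (822 - 518) / 3884 = 304 / 3884 = 0.0783

0.0783


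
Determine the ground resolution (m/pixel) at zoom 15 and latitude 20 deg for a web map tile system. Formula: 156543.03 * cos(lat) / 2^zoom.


res = 156543.03 * cos(20) / 2^15 = 156543.03 * 0.93969262 / 32768 = 4.49 m/pixel

4.49 m/pixel


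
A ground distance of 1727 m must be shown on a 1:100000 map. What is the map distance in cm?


map_cm = 1727 * 100 / 100000 = 1.727 cm ≈ 1.73 cm

1.73 cm


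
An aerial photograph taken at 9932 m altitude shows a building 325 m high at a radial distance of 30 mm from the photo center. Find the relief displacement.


d = h * r / H = 325 * 30 / 9932 = 0.98 mm

0.98 mm


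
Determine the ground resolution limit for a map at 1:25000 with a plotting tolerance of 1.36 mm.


ground = 1.36 mm * 25000 / 1000 = 34.0 m

34.0 m


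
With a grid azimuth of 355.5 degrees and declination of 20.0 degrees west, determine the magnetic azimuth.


magnetic azimuth = grid azimuth - declination (east +ve)
mag_az = 355.5 - -20.0 = 15.5 degrees

15.5 degrees


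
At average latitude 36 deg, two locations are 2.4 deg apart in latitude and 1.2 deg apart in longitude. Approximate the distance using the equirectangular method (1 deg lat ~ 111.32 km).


dlat_km = 2.4 * 111.32 = 267.168
dlon_km = 1.2 * 111.32 * cos(36) ≈ 108.072
dist = sqrt(267.168^2 + 108.072^2) ≈ 288.2 km

288.2 km


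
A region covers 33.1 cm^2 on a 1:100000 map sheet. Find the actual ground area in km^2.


ground_area = 33.1 * (100000/100)^2 = 33100000.0 m^2 = 33.1 km^2

33.1 km^2


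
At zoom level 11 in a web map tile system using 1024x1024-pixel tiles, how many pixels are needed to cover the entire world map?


tiles per axis = 2^11 = 2048
total tiles = 2048^2 = 4194304
pixels per axis = 2048 * 1024 = 2097152
total pixels = 2097152^2 = 4398046511104

4398046511104 pixels


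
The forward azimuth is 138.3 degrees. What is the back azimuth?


back azimuth = (138.3 + 180) mod 360 = 318.3 degrees

318.3 degrees


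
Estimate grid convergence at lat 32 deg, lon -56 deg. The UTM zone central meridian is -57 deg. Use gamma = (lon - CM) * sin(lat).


gamma = (-56 - -57) * sin(32) = 1 * 0.529919 = 0.53 degrees

0.53 degrees


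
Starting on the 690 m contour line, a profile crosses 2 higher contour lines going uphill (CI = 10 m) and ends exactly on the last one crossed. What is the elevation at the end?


elevation = 690 + 2 * 10 = 710 m

710 m


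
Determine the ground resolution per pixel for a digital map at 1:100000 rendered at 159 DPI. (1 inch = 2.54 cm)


pixel_cm = 2.54 / 159 ≈ 0.015975 cm
ground = pixel_cm * 100000 / 100 = 2.54 * 100000 / (159 * 100) = 254000 / 15900 ≈ 15.97 m

15.97 m


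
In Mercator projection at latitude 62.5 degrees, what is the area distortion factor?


area_distortion = 1/cos^2(62.5) = 4.69

4.69


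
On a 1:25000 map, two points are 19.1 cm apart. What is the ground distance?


ground = 19.1 cm * 25000 / 100 = 4775.0 m = 4.775 km

4.775 km


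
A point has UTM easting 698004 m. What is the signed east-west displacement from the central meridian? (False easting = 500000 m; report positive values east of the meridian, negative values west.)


displacement = 698004 - 500000 = 198004 m

198004 m


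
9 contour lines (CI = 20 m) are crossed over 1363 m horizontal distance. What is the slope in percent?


elevation change = 9 * 20 = 180 m
slope = 180 / 1363 * 100 = 13.2%

13.2%


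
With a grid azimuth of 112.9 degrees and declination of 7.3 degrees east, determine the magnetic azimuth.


magnetic azimuth = grid azimuth - declination (east +ve)
mag_az = 112.9 - 7.3 = 105.6 degrees

105.6 degrees


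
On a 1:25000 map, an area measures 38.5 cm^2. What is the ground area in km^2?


ground_area = 38.5 * (25000/100)^2 = 2406250.0 m^2 = 2.40625 km^2 ≈ 2.406 km^2

2.406 km^2


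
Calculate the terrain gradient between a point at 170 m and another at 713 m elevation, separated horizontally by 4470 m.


gradient = (713 - 170) / 4470 = 543 / 4470 = 0.1215

0.1215


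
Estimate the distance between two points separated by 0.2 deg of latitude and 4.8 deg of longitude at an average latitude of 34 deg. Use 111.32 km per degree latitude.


dlat_km = 0.2 * 111.32 = 22.264
dlon_km = 4.8 * 111.32 * cos(34) ≈ 442.985
dist = sqrt(22.264^2 + 442.985^2) ≈ 443.5 km

443.5 km


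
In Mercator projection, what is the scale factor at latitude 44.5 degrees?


SF = 1 / cos(44.5) = 1 / 0.71325 = 1.402

1.402


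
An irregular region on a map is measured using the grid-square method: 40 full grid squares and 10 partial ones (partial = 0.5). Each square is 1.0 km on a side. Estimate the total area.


effective squares = 40 + 10 * 0.5 = 45.0
area = 45.0 * 1.0 = 45.0 km^2

45.0 km^2


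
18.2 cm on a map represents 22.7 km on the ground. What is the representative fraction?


ground = 22.7 km = 2270000 cm; RF denominator = ground / map = 2270000 / 18.2 ≈ 124725; RF = 1:124725

1:124725


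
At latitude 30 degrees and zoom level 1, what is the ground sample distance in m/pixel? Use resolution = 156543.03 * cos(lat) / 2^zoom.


res = 156543.03 * cos(30) / 2^1 = 156543.03 * 0.8660254 / 2 = 67785.12 m/pixel

67785.12 m/pixel


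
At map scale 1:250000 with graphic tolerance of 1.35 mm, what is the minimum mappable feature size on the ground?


ground = 1.35 mm * 250000 / 1000 = 337.5 m

337.5 m


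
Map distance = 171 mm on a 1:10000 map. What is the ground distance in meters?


ground = 171 mm * 10000 / 1000 = 1710.0 m

1710.0 m


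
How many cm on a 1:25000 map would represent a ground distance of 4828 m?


map_cm = 4828 * 100 / 25000 = 19.312 cm ≈ 19.31 cm

19.31 cm


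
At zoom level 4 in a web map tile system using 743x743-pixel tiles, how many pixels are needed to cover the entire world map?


tiles per axis = 2^4 = 16
total tiles = 16^2 = 256
pixels per axis = 16 * 743 = 11888
total pixels = 11888^2 = 141324544

141324544 pixels


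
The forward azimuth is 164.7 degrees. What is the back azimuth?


back azimuth = (164.7 + 180) mod 360 = 344.7 degrees

344.7 degrees


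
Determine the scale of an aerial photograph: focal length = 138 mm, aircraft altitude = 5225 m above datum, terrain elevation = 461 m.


scale = f / (H - h) = 138 mm / 4764 m = 138 / 4764000 = 1:34522

1:34522


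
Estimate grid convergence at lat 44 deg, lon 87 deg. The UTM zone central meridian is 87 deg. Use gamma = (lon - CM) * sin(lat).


gamma = (87 - 87) * sin(44) = 0 * 0.694658 = 0.0 degrees

0.0 degrees


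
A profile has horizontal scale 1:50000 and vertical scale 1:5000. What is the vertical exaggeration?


VE = horizontal_scale / vertical_scale = 50000 / 5000 = 10.0

10.0x


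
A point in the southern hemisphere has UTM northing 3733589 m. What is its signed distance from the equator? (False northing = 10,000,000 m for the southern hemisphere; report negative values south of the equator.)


For southern: actual = 3733589 - 10000000 = -6266411 m

-6266411 m


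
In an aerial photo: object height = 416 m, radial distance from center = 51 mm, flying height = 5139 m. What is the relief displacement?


d = h * r / H = 416 * 51 / 5139 = 4.13 mm

4.13 mm


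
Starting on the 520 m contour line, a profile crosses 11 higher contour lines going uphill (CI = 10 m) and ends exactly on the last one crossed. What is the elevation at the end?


elevation = 520 + 11 * 10 = 630 m

630 m


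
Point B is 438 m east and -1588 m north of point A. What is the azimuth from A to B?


az = atan2(438, -1588) = 164.6 deg
adjusted to 0-360: 164.6 degrees

164.6 degrees


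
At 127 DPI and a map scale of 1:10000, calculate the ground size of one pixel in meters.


pixel_cm = 2.54 / 127 = 0.02 cm
ground = pixel_cm * 10000 / 100 = 2.54 * 10000 / (127 * 100) = 25400 / 12700 = 2.0 m

2.0 m


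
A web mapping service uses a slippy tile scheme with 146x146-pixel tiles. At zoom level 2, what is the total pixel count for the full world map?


tiles per axis = 2^2 = 4
total tiles = 4^2 = 16
pixels per axis = 4 * 146 = 584
total pixels = 584^2 = 341056

341056 pixels


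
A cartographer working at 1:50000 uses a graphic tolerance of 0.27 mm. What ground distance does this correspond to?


ground = 0.27 mm * 50000 / 1000 = 13.5 m

13.5 m


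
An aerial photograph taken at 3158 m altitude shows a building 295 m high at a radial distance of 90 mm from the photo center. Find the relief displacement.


d = h * r / H = 295 * 90 / 3158 = 8.41 mm

8.41 mm


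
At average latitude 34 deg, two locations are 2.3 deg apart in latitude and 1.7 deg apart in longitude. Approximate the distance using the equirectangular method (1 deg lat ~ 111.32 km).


dlat_km = 2.3 * 111.32 = 256.036
dlon_km = 1.7 * 111.32 * cos(34) ≈ 156.89
dist = sqrt(256.036^2 + 156.89^2) ≈ 300.3 km

300.3 km


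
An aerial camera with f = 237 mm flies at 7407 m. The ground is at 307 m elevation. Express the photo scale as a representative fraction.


scale = f / (H - h) = 237 mm / 7100 m = 237 / 7100000 = 1:29958

1:29958


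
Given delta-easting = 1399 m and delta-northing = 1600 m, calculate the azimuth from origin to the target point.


az = atan2(1399, 1600) = 41.2 deg
adjusted to 0-360: 41.2 degrees

41.2 degrees


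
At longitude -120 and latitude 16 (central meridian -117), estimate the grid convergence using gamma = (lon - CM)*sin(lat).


gamma = (-120 - -117) * sin(16) = -3 * 0.275637 = -0.827 degrees

-0.827 degrees


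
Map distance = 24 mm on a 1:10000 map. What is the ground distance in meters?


ground = 24 mm * 10000 / 1000 = 240.0 m

240.0 m


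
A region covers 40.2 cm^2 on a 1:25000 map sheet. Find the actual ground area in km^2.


ground_area = 40.2 * (25000/100)^2 = 2512500.0 m^2 = 2.5125 km^2 ≈ 2.513 km^2

2.513 km^2


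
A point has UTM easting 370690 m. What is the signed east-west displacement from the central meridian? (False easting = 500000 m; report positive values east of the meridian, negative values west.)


displacement = 370690 - 500000 = -129310 m

-129310 m


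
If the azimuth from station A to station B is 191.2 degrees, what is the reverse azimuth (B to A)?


back azimuth = (191.2 + 180) mod 360 = 11.2 degrees

11.2 degrees


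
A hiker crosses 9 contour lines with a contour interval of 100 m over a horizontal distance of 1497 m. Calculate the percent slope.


elevation change = 9 * 100 = 900 m
slope = 900 / 1497 * 100 = 60.1%

60.1%


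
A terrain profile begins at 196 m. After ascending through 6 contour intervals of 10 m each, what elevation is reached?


elevation = 196 + 6 * 10 = 256 m

256 m


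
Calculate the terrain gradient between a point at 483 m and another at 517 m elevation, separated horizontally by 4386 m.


gradient = (517 - 483) / 4386 = 34 / 4386 = 0.0078

0.0078


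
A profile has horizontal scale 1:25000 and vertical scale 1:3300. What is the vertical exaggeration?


VE = horizontal_scale / vertical_scale = 25000 / 3300 ≈ 7.6

7.6x


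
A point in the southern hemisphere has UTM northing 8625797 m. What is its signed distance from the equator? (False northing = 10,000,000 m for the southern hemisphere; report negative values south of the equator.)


For southern: actual = 8625797 - 10000000 = -1374203 m

-1374203 m


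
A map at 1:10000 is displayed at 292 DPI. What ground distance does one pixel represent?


pixel_cm = 2.54 / 292 ≈ 0.008699 cm
ground = pixel_cm * 10000 / 100 = 2.54 * 10000 / (292 * 100) = 25400 / 29200 ≈ 0.87 m

0.87 m


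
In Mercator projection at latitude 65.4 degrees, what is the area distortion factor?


area_distortion = 1/cos^2(65.4) = 5.771

5.771


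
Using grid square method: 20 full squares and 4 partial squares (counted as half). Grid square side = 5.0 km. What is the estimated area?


effective squares = 20 + 4 * 0.5 = 22.0
area = 22.0 * 25.0 = 550.0 km^2

550.0 km^2


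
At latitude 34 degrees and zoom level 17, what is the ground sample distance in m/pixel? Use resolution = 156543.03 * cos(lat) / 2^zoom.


res = 156543.03 * cos(34) / 2^17 = 156543.03 * 0.82903757 / 131072 = 0.99 m/pixel

0.99 m/pixel


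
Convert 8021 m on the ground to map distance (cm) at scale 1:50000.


map_cm = 8021 * 100 / 50000 = 16.042 cm ≈ 16.04 cm

16.04 cm


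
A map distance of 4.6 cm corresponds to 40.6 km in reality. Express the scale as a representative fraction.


ground = 40.6 km = 4060000 cm; RF denominator = ground / map = 4060000 / 4.6 ≈ 882609; RF = 1:882609

1:882609


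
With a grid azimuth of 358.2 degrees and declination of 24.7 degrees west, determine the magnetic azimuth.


magnetic azimuth = grid azimuth - declination (east +ve)
mag_az = 358.2 - -24.7 = 22.9 degrees

22.9 degrees


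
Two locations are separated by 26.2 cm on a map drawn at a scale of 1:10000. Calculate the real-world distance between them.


ground = 26.2 cm * 10000 / 100 = 2620.0 m = 2.62 km

2.62 km


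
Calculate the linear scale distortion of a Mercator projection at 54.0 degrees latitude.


SF = 1 / cos(54.0) = 1 / 0.587785 = 1.701

1.701


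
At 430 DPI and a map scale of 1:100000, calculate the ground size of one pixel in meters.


pixel_cm = 2.54 / 430 ≈ 0.005907 cm
ground = pixel_cm * 100000 / 100 = 2.54 * 100000 / (430 * 100) = 254000 / 43000 ≈ 5.91 m

5.91 m


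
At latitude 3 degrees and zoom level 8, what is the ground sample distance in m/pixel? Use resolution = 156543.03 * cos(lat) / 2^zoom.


res = 156543.03 * cos(3) / 2^8 = 156543.03 * 0.99862953 / 256 = 610.66 m/pixel

610.66 m/pixel


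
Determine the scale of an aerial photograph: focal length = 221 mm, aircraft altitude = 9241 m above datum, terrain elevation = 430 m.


scale = f / (H - h) = 221 mm / 8811 m = 221 / 8811000 = 1:39869

1:39869


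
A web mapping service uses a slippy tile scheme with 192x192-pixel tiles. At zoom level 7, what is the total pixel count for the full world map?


tiles per axis = 2^7 = 128
total tiles = 128^2 = 16384
pixels per axis = 128 * 192 = 24576
total pixels = 24576^2 = 603979776

603979776 pixels


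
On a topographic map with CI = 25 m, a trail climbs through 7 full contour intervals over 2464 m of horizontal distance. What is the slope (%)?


elevation change = 7 * 25 = 175 m
slope = 175 / 2464 * 100 = 7.1%

7.1%


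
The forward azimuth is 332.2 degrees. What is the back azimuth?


back azimuth = (332.2 + 180) mod 360 = 152.2 degrees

152.2 degrees


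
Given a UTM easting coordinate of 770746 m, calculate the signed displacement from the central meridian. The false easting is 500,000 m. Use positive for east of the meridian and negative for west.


displacement = 770746 - 500000 = 270746 m

270746 m


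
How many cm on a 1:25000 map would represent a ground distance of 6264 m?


map_cm = 6264 * 100 / 25000 = 25.056 cm ≈ 25.06 cm

25.06 cm


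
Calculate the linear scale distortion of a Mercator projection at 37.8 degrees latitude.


SF = 1 / cos(37.8) = 1 / 0.790155 = 1.266

1.266
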